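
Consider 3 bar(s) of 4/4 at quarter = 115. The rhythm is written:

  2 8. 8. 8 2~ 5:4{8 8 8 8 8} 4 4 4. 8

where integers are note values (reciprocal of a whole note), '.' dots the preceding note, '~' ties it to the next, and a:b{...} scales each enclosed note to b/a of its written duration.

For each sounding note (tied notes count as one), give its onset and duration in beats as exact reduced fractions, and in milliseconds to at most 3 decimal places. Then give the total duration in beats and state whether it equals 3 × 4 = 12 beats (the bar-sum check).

1) 0.0ms=0b +1043.478ms=2b
2) 1043.478ms=2b +391.304ms=3/4b
3) 1434.783ms=11/4b +391.304ms=3/4b
4) 1826.087ms=7/2b +260.87ms=1/2b
5) 2086.957ms=4b +1252.174ms=12/5b
6) 3339.13ms=32/5b +208.696ms=2/5b
7) 3547.826ms=34/5b +208.696ms=2/5b
8) 3756.522ms=36/5b +208.696ms=2/5b
9) 3965.217ms=38/5b +208.696ms=2/5b
10) 4173.913ms=8b +521.739ms=1b
11) 4695.652ms=9b +521.739ms=1b
12) 5217.391ms=10b +782.609ms=3/2b
13) 6000.0ms=23/2b +260.87ms=1/2b
Σ=12b of 12 (115bpm 4/4) — PASS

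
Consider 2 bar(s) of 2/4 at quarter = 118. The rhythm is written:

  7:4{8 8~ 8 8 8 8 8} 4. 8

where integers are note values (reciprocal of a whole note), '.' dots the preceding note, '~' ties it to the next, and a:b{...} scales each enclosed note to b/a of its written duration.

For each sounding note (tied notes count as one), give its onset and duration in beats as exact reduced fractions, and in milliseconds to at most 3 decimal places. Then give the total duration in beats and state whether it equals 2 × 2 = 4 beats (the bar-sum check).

1) 0.0ms=0b +145.278ms=2/7b
2) 145.278ms=2/7b +290.557ms=4/7b
3) 435.835ms=6/7b +145.278ms=2/7b
4) 581.114ms=8/7b +145.278ms=2/7b
5) 726.392ms=10/7b +145.278ms=2/7b
6) 871.671ms=12/7b +145.278ms=2/7b
7) 1016.949ms=2b +762.712ms=3/2b
8) 1779.661ms=7/2b +254.237ms=1/2b
Σ=4b of 4 (118bpm 2/4) — PASS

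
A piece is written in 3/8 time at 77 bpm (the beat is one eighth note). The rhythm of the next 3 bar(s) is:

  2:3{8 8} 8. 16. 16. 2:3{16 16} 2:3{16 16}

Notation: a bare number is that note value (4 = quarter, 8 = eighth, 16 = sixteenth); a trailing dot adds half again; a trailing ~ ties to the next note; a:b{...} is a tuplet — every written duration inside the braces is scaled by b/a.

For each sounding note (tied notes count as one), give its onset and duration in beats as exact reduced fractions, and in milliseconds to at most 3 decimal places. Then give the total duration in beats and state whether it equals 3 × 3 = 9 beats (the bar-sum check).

1) 0.0ms=0b +1168.831ms=3/2b
2) 1168.831ms=3/2b +1168.831ms=3/2b
3) 2337.662ms=3b +1168.831ms=3/2b
4) 3506.494ms=9/2b +584.416ms=3/4b
5) 4090.909ms=21/4b +584.416ms=3/4b
6) 4675.325ms=6b +584.416ms=3/4b
7) 5259.74ms=27/4b +584.416ms=3/4b
8) 5844.156ms=15/2b +584.416ms=3/4b
9) 6428.571ms=33/4b +584.416ms=3/4b
Σ=9b of 9 (77bpm 3/8) — PASS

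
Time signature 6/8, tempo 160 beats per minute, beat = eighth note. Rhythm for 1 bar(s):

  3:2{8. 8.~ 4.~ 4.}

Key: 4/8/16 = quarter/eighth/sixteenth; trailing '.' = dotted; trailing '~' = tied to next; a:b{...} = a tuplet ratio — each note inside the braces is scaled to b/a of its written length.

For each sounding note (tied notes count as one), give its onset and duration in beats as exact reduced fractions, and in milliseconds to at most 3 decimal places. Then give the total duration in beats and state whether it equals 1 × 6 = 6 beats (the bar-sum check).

1) 0.0ms=0b +375.0ms=1b
2) 375.0ms=1b +1875.0ms=5b
Σ=6b of 6 (160bpm 6/8) — PASS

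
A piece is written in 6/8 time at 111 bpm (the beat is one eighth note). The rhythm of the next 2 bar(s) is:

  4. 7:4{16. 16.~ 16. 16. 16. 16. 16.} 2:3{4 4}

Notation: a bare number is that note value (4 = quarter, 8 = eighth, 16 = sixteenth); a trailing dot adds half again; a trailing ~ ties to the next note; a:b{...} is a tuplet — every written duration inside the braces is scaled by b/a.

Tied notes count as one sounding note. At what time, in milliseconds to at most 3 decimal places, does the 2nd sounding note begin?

note 2 onset = 3b = 1621.622ms

1. 0.0ms @ 0 + 1621.622ms (3)
2. 1621.622ms @ 3 + 231.66ms (3/7)
3. 1853.282ms @ 24/7 + 463.32ms (6/7)
4. 2316.602ms @ 30/7 + 231.66ms (3/7)
5. 2548.263ms @ 33/7 + 231.66ms (3/7)
6. 2779.923ms @ 36/7 + 231.66ms (3/7)
7. 3011.583ms @ 39/7 + 231.66ms (3/7)
8. 3243.243ms @ 6 + 1621.622ms (3)
9. 4864.865ms @ 9 + 1621.622ms (3)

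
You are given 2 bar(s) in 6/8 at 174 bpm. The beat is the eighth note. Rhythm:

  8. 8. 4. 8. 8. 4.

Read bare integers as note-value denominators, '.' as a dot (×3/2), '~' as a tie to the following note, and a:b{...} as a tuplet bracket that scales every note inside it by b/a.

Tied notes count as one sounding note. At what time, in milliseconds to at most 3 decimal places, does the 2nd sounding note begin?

1. 0.0ms @ 0 + 517.241ms (3/2)
2. 517.241ms @ 3/2 + 517.241ms (3/2)
3. 1034.483ms @ 3 + 1034.483ms (3)
4. 2068.966ms @ 6 + 517.241ms (3/2)
5. 2586.207ms @ 15/2 + 517.241ms (3/2)
6. 3103.448ms @ 9 + 1034.483ms (3)

note 2 onset = 3/2b = 517.241ms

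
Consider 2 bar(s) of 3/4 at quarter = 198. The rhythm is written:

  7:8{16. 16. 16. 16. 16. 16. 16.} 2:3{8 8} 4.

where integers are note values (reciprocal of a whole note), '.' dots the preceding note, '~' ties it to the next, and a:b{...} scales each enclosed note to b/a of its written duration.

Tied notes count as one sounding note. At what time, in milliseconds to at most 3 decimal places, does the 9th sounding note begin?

note 9 onset = 15/4b = 1136.364ms

1. 0.0ms @ 0 + 129.87ms (3/7)
2. 129.87ms @ 3/7 + 129.87ms (3/7)
3. 259.74ms @ 6/7 + 129.87ms (3/7)
4. 389.61ms @ 9/7 + 129.87ms (3/7)
5. 519.481ms @ 12/7 + 129.87ms (3/7)
6. 649.351ms @ 15/7 + 129.87ms (3/7)
7. 779.221ms @ 18/7 + 129.87ms (3/7)
8. 909.091ms @ 3 + 227.273ms (3/4)
9. 1136.364ms @ 15/4 + 227.273ms (3/4)
10. 1363.636ms @ 9/2 + 454.545ms (3/2)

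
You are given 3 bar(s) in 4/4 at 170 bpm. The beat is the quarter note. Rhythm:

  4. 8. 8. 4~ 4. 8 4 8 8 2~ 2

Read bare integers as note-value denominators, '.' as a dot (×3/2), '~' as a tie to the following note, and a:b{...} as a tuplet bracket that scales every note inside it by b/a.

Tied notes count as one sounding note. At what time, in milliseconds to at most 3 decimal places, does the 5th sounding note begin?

note 5 onset = 11/2b = 1941.176ms

1. 0.0ms @ 0 + 529.412ms (3/2)
2. 529.412ms @ 3/2 + 264.706ms (3/4)
3. 794.118ms @ 9/4 + 264.706ms (3/4)
4. 1058.824ms @ 3 + 882.353ms (5/2)
5. 1941.176ms @ 11/2 + 176.471ms (1/2)
6. 2117.647ms @ 6 + 352.941ms (1)
7. 2470.588ms @ 7 + 176.471ms (1/2)
8. 2647.059ms @ 15/2 + 176.471ms (1/2)
9. 2823.529ms @ 8 + 1411.765ms (4)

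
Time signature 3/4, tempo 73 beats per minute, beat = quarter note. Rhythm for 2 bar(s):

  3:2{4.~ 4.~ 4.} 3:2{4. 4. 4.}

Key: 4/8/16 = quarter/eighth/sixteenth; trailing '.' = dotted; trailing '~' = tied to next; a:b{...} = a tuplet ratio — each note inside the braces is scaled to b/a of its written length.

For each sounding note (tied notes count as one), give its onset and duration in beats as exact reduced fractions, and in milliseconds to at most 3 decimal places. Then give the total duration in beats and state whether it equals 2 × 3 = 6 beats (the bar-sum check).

1) 0.0ms=0b +2465.753ms=3b
2) 2465.753ms=3b +821.918ms=1b
3) 3287.671ms=4b +821.918ms=1b
4) 4109.589ms=5b +821.918ms=1b
Σ=6b of 6 (73bpm 3/4) — PASS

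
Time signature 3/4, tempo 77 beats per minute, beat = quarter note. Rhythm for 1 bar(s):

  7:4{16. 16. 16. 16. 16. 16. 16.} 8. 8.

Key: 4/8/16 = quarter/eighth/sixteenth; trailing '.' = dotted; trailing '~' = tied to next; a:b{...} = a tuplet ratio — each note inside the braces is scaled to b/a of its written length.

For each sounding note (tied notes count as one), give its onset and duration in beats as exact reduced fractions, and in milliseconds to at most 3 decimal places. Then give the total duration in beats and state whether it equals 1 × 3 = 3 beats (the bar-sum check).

1) 0.0ms=0b +166.976ms=3/14b
2) 166.976ms=3/14b +166.976ms=3/14b
3) 333.952ms=3/7b +166.976ms=3/14b
4) 500.928ms=9/14b +166.976ms=3/14b
5) 667.904ms=6/7b +166.976ms=3/14b
6) 834.879ms=15/14b +166.976ms=3/14b
7) 1001.855ms=9/7b +166.976ms=3/14b
8) 1168.831ms=3/2b +584.416ms=3/4b
9) 1753.247ms=9/4b +584.416ms=3/4b
Σ=3b of 3 (77bpm 3/4) — PASS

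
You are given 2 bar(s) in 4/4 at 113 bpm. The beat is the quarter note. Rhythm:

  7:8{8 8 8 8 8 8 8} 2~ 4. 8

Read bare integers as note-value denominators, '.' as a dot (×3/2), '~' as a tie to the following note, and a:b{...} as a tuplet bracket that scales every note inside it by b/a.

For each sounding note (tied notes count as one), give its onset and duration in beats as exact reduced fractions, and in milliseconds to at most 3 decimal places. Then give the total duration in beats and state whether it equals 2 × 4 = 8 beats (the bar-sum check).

1) 0.0ms=0b +303.413ms=4/7b
2) 303.413ms=4/7b +303.413ms=4/7b
3) 606.827ms=8/7b +303.413ms=4/7b
4) 910.24ms=12/7b +303.413ms=4/7b
5) 1213.654ms=16/7b +303.413ms=4/7b
6) 1517.067ms=20/7b +303.413ms=4/7b
7) 1820.48ms=24/7b +303.413ms=4/7b
8) 2123.894ms=4b +1858.407ms=7/2b
9) 3982.301ms=15/2b +265.487ms=1/2b
Σ=8b of 8 (113bpm 4/4) — PASS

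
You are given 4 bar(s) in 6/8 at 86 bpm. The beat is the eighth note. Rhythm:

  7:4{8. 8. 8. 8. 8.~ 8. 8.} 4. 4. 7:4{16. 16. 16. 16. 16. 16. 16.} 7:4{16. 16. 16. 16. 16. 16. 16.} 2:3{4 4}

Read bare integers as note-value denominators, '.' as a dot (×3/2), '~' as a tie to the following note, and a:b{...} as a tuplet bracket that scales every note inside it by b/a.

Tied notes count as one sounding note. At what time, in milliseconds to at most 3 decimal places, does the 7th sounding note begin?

note 7 onset = 6b = 4186.047ms

1. 0.0ms @ 0 + 598.007ms (6/7)
2. 598.007ms @ 6/7 + 598.007ms (6/7)
3. 1196.013ms @ 12/7 + 598.007ms (6/7)
4. 1794.02ms @ 18/7 + 598.007ms (6/7)
5. 2392.027ms @ 24/7 + 1196.013ms (12/7)
6. 3588.04ms @ 36/7 + 598.007ms (6/7)
7. 4186.047ms @ 6 + 2093.023ms (3)
8. 6279.07ms @ 9 + 2093.023ms (3)
9. 8372.093ms @ 12 + 299.003ms (3/7)
10. 8671.096ms @ 87/7 + 299.003ms (3/7)
11. 8970.1ms @ 90/7 + 299.003ms (3/7)
12. 9269.103ms @ 93/7 + 299.003ms (3/7)
13. 9568.106ms @ 96/7 + 299.003ms (3/7)
14. 9867.11ms @ 99/7 + 299.003ms (3/7)
15. 10166.113ms @ 102/7 + 299.003ms (3/7)
16. 10465.116ms @ 15 + 299.003ms (3/7)
17. 10764.12ms @ 108/7 + 299.003ms (3/7)
18. 11063.123ms @ 111/7 + 299.003ms (3/7)
19. 11362.126ms @ 114/7 + 299.003ms (3/7)
20. 11661.13ms @ 117/7 + 299.003ms (3/7)
21. 11960.133ms @ 120/7 + 299.003ms (3/7)
22. 12259.136ms @ 123/7 + 299.003ms (3/7)
23. 12558.14ms @ 18 + 2093.023ms (3)
24. 14651.163ms @ 21 + 2093.023ms (3)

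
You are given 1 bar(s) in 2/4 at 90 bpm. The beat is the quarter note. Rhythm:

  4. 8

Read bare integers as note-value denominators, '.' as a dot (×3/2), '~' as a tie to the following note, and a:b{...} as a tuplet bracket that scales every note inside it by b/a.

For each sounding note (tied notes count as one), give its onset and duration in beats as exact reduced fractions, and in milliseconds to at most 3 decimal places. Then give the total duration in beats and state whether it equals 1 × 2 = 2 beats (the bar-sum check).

1) 0.0ms=0b +1000.0ms=3/2b
2) 1000.0ms=3/2b +333.333ms=1/2b
Σ=2b of 2 (90bpm 2/4) — PASS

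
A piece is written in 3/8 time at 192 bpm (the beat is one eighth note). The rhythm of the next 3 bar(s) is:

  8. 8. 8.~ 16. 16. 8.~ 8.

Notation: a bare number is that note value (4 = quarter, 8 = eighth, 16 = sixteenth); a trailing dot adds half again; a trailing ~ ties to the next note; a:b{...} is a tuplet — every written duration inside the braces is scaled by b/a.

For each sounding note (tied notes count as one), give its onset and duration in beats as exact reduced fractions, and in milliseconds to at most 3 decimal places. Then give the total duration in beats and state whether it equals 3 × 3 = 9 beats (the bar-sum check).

1) 0.0ms=0b +468.75ms=3/2b
2) 468.75ms=3/2b +468.75ms=3/2b
3) 937.5ms=3b +703.125ms=9/4b
4) 1640.625ms=21/4b +234.375ms=3/4b
5) 1875.0ms=6b +937.5ms=3b
Σ=9b of 9 (192bpm 3/8) — PASS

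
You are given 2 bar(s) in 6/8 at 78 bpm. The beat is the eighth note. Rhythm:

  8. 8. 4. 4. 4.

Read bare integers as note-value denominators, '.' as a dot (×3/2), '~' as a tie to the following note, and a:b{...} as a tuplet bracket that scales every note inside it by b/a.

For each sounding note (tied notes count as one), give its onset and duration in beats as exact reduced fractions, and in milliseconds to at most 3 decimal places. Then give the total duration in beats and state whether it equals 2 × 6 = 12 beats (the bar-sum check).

1) 0.0ms=0b +1153.846ms=3/2b
2) 1153.846ms=3/2b +1153.846ms=3/2b
3) 2307.692ms=3b +2307.692ms=3b
4) 4615.385ms=6b +2307.692ms=3b
5) 6923.077ms=9b +2307.692ms=3b
Σ=12b of 12 (78bpm 6/8) — PASS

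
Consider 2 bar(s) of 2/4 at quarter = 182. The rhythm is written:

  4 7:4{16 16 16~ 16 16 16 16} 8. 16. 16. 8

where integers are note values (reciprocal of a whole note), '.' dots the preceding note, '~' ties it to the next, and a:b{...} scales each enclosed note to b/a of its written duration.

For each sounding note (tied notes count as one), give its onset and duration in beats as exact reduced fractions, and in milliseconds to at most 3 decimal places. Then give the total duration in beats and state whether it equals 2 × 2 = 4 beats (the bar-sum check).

1) 0.0ms=0b +329.67ms=1b
2) 329.67ms=1b +47.096ms=1/7b
3) 376.766ms=8/7b +47.096ms=1/7b
4) 423.862ms=9/7b +94.192ms=2/7b
5) 518.053ms=11/7b +47.096ms=1/7b
6) 565.149ms=12/7b +47.096ms=1/7b
7) 612.245ms=13/7b +47.096ms=1/7b
8) 659.341ms=2b +247.253ms=3/4b
9) 906.593ms=11/4b +123.626ms=3/8b
10) 1030.22ms=25/8b +123.626ms=3/8b
11) 1153.846ms=7/2b +164.835ms=1/2b
Σ=4b of 4 (182bpm 2/4) — PASS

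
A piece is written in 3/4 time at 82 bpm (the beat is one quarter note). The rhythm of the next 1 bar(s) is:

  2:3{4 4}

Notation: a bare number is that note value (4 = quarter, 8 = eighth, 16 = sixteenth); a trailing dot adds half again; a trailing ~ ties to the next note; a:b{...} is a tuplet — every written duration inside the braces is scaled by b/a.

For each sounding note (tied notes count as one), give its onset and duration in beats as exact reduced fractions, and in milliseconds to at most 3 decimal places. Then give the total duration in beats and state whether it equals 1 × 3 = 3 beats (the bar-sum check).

1) 0.0ms=0b +1097.561ms=3/2b
2) 1097.561ms=3/2b +1097.561ms=3/2b
Σ=3b of 3 (82bpm 3/4) — PASS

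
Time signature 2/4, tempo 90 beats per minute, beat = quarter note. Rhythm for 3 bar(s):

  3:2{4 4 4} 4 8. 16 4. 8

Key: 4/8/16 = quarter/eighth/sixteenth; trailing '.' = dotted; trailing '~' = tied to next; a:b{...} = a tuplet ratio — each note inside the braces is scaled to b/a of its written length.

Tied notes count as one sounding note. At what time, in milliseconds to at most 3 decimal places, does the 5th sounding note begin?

1. 0.0ms @ 0 + 444.444ms (2/3)
2. 444.444ms @ 2/3 + 444.444ms (2/3)
3. 888.889ms @ 4/3 + 444.444ms (2/3)
4. 1333.333ms @ 2 + 666.667ms (1)
5. 2000.0ms @ 3 + 500.0ms (3/4)
6. 2500.0ms @ 15/4 + 166.667ms (1/4)
7. 2666.667ms @ 4 + 1000.0ms (3/2)
8. 3666.667ms @ 11/2 + 333.333ms (1/2)

note 5 onset = 3b = 2000.0ms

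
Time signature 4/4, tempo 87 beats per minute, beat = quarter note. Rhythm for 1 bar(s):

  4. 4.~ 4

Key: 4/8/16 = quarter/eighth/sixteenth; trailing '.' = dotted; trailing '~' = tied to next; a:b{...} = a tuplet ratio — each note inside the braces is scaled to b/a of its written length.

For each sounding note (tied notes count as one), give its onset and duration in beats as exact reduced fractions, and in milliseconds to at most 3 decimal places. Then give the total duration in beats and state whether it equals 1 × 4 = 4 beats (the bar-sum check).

1) 0.0ms=0b +1034.483ms=3/2b
2) 1034.483ms=3/2b +1724.138ms=5/2b
Σ=4b of 4 (87bpm 4/4) — PASS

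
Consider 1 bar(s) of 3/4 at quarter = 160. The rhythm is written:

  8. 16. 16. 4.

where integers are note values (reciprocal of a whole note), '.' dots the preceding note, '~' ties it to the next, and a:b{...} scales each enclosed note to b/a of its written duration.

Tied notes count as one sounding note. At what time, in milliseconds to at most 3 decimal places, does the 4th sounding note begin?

1. 0.0ms @ 0 + 281.25ms (3/4)
2. 281.25ms @ 3/4 + 140.625ms (3/8)
3. 421.875ms @ 9/8 + 140.625ms (3/8)
4. 562.5ms @ 3/2 + 562.5ms (3/2)

note 4 onset = 3/2b = 562.5ms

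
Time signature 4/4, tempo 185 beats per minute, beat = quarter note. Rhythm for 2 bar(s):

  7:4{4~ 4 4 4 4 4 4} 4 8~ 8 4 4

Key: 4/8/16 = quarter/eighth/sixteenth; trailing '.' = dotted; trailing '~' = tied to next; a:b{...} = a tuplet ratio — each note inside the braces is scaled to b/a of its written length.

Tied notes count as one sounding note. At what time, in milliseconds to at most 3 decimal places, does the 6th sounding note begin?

1. 0.0ms @ 0 + 370.656ms (8/7)
2. 370.656ms @ 8/7 + 185.328ms (4/7)
3. 555.985ms @ 12/7 + 185.328ms (4/7)
4. 741.313ms @ 16/7 + 185.328ms (4/7)
5. 926.641ms @ 20/7 + 185.328ms (4/7)
6. 1111.969ms @ 24/7 + 185.328ms (4/7)
7. 1297.297ms @ 4 + 324.324ms (1)
8. 1621.622ms @ 5 + 324.324ms (1)
9. 1945.946ms @ 6 + 324.324ms (1)
10. 2270.27ms @ 7 + 324.324ms (1)

note 6 onset = 24/7b = 1111.969ms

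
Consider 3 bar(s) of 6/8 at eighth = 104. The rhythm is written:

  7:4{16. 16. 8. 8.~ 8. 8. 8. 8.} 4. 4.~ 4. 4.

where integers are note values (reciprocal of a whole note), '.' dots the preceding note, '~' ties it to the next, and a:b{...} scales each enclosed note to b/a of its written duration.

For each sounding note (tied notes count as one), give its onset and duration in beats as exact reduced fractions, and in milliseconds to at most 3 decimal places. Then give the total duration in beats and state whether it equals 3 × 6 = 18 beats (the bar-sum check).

1) 0.0ms=0b +247.253ms=3/7b
2) 247.253ms=3/7b +247.253ms=3/7b
3) 494.505ms=6/7b +494.505ms=6/7b
4) 989.011ms=12/7b +989.011ms=12/7b
5) 1978.022ms=24/7b +494.505ms=6/7b
6) 2472.527ms=30/7b +494.505ms=6/7b
7) 2967.033ms=36/7b +494.505ms=6/7b
8) 3461.538ms=6b +1730.769ms=3b
9) 5192.308ms=9b +3461.538ms=6b
10) 8653.846ms=15b +1730.769ms=3b
Σ=18b of 18 (104bpm 6/8) — PASS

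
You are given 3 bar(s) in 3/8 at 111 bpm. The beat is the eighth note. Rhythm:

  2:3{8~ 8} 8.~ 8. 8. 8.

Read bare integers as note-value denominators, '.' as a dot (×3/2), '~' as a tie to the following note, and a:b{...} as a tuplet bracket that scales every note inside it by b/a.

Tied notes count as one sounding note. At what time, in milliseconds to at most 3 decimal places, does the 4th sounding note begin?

note 4 onset = 15/2b = 4054.054ms

1. 0.0ms @ 0 + 1621.622ms (3)
2. 1621.622ms @ 3 + 1621.622ms (3)
3. 3243.243ms @ 6 + 810.811ms (3/2)
4. 4054.054ms @ 15/2 + 810.811ms (3/2)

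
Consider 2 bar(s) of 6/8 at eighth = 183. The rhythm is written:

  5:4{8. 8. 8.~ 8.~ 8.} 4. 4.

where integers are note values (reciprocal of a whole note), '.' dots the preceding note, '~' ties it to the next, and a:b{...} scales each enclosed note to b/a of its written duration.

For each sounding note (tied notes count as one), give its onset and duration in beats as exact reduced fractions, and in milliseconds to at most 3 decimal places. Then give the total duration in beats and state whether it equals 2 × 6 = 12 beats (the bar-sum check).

1) 0.0ms=0b +393.443ms=6/5b
2) 393.443ms=6/5b +393.443ms=6/5b
3) 786.885ms=12/5b +1180.328ms=18/5b
4) 1967.213ms=6b +983.607ms=3b
5) 2950.82ms=9b +983.607ms=3b
Σ=12b of 12 (183bpm 6/8) — PASS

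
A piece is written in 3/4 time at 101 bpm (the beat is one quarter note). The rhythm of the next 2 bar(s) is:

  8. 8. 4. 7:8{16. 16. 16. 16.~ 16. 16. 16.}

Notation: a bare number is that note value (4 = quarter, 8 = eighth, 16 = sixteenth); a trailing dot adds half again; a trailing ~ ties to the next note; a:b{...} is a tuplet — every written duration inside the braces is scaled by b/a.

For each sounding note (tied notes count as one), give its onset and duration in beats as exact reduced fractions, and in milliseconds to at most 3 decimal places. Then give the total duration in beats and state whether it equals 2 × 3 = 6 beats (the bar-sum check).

1) 0.0ms=0b +445.545ms=3/4b
2) 445.545ms=3/4b +445.545ms=3/4b
3) 891.089ms=3/2b +891.089ms=3/2b
4) 1782.178ms=3b +254.597ms=3/7b
5) 2036.775ms=24/7b +254.597ms=3/7b
6) 2291.372ms=27/7b +254.597ms=3/7b
7) 2545.969ms=30/7b +509.194ms=6/7b
8) 3055.163ms=36/7b +254.597ms=3/7b
9) 3309.76ms=39/7b +254.597ms=3/7b
Σ=6b of 6 (101bpm 3/4) — PASS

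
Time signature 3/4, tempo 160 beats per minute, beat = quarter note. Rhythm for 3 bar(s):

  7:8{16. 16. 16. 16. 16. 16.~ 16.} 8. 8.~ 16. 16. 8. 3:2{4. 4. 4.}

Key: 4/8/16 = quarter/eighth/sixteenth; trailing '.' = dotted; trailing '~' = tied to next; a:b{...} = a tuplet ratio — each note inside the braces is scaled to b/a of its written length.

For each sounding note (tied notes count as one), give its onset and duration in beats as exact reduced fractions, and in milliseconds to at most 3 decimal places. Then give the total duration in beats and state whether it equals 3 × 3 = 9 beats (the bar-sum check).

1) 0.0ms=0b +160.714ms=3/7b
2) 160.714ms=3/7b +160.714ms=3/7b
3) 321.429ms=6/7b +160.714ms=3/7b
4) 482.143ms=9/7b +160.714ms=3/7b
5) 642.857ms=12/7b +160.714ms=3/7b
6) 803.571ms=15/7b +321.429ms=6/7b
7) 1125.0ms=3b +281.25ms=3/4b
8) 1406.25ms=15/4b +421.875ms=9/8b
9) 1828.125ms=39/8b +140.625ms=3/8b
10) 1968.75ms=21/4b +281.25ms=3/4b
11) 2250.0ms=6b +375.0ms=1b
12) 2625.0ms=7b +375.0ms=1b
13) 3000.0ms=8b +375.0ms=1b
Σ=9b of 9 (160bpm 3/4) — PASS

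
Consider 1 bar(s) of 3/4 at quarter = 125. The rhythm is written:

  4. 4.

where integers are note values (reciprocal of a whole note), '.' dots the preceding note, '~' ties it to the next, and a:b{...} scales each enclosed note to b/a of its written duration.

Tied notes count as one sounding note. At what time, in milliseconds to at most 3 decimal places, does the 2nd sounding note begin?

note 2 onset = 3/2b = 720.0ms

1. 0.0ms @ 0 + 720.0ms (3/2)
2. 720.0ms @ 3/2 + 720.0ms (3/2)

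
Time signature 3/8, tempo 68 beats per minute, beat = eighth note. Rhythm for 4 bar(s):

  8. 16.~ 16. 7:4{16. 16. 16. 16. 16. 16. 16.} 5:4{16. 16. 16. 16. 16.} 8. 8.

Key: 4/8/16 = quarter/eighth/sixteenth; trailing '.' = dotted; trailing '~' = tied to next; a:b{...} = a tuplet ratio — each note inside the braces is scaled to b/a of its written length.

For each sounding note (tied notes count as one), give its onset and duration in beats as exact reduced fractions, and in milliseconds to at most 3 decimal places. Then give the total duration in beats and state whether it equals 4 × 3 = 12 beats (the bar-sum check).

1) 0.0ms=0b +1323.529ms=3/2b
2) 1323.529ms=3/2b +1323.529ms=3/2b
3) 2647.059ms=3b +378.151ms=3/7b
4) 3025.21ms=24/7b +378.151ms=3/7b
5) 3403.361ms=27/7b +378.151ms=3/7b
6) 3781.513ms=30/7b +378.151ms=3/7b
7) 4159.664ms=33/7b +378.151ms=3/7b
8) 4537.815ms=36/7b +378.151ms=3/7b
9) 4915.966ms=39/7b +378.151ms=3/7b
10) 5294.118ms=6b +529.412ms=3/5b
11) 5823.529ms=33/5b +529.412ms=3/5b
12) 6352.941ms=36/5b +529.412ms=3/5b
13) 6882.353ms=39/5b +529.412ms=3/5b
14) 7411.765ms=42/5b +529.412ms=3/5b
15) 7941.176ms=9b +1323.529ms=3/2b
16) 9264.706ms=21/2b +1323.529ms=3/2b
Σ=12b of 12 (68bpm 3/8) — PASS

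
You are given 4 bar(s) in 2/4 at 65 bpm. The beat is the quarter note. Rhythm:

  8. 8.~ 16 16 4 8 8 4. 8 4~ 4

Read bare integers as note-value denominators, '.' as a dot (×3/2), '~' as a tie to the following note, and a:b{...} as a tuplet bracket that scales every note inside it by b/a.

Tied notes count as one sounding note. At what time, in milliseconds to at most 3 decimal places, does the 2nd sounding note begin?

1. 0.0ms @ 0 + 692.308ms (3/4)
2. 692.308ms @ 3/4 + 923.077ms (1)
3. 1615.385ms @ 7/4 + 230.769ms (1/4)
4. 1846.154ms @ 2 + 923.077ms (1)
5. 2769.231ms @ 3 + 461.538ms (1/2)
6. 3230.769ms @ 7/2 + 461.538ms (1/2)
7. 3692.308ms @ 4 + 1384.615ms (3/2)
8. 5076.923ms @ 11/2 + 461.538ms (1/2)
9. 5538.462ms @ 6 + 1846.154ms (2)

note 2 onset = 3/4b = 692.308ms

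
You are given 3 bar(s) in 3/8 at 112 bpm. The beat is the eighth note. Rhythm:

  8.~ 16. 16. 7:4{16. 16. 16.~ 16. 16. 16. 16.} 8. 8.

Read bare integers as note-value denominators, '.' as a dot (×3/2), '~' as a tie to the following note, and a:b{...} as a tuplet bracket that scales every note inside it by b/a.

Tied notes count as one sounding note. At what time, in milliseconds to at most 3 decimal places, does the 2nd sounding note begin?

1. 0.0ms @ 0 + 1205.357ms (9/4)
2. 1205.357ms @ 9/4 + 401.786ms (3/4)
3. 1607.143ms @ 3 + 229.592ms (3/7)
4. 1836.735ms @ 24/7 + 229.592ms (3/7)
5. 2066.327ms @ 27/7 + 459.184ms (6/7)
6. 2525.51ms @ 33/7 + 229.592ms (3/7)
7. 2755.102ms @ 36/7 + 229.592ms (3/7)
8. 2984.694ms @ 39/7 + 229.592ms (3/7)
9. 3214.286ms @ 6 + 803.571ms (3/2)
10. 4017.857ms @ 15/2 + 803.571ms (3/2)

note 2 onset = 9/4b = 1205.357ms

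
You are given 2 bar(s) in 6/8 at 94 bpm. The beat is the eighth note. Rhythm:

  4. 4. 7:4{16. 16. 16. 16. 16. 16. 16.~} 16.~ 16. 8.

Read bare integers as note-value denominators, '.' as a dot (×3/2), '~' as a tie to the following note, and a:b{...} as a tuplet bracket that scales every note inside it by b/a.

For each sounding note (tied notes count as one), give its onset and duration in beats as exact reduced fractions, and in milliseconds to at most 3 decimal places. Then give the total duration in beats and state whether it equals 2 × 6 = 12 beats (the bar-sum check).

1) 0.0ms=0b +1914.894ms=3b
2) 1914.894ms=3b +1914.894ms=3b
3) 3829.787ms=6b +273.556ms=3/7b
4) 4103.343ms=45/7b +273.556ms=3/7b
5) 4376.9ms=48/7b +273.556ms=3/7b
6) 4650.456ms=51/7b +273.556ms=3/7b
7) 4924.012ms=54/7b +273.556ms=3/7b
8) 5197.568ms=57/7b +273.556ms=3/7b
9) 5471.125ms=60/7b +1231.003ms=27/14b
10) 6702.128ms=21/2b +957.447ms=3/2b
Σ=12b of 12 (94bpm 6/8) — PASS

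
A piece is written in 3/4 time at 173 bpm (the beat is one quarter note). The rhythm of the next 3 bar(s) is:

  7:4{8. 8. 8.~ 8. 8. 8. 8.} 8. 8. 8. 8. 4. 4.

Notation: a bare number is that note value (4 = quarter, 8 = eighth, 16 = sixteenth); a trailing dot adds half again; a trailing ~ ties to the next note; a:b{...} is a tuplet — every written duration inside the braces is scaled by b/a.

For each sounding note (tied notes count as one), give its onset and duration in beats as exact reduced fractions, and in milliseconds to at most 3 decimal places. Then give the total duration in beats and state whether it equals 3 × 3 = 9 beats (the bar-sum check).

1) 0.0ms=0b +148.637ms=3/7b
2) 148.637ms=3/7b +148.637ms=3/7b
3) 297.275ms=6/7b +297.275ms=6/7b
4) 594.55ms=12/7b +148.637ms=3/7b
5) 743.187ms=15/7b +148.637ms=3/7b
6) 891.825ms=18/7b +148.637ms=3/7b
7) 1040.462ms=3b +260.116ms=3/4b
8) 1300.578ms=15/4b +260.116ms=3/4b
9) 1560.694ms=9/2b +260.116ms=3/4b
10) 1820.809ms=21/4b +260.116ms=3/4b
11) 2080.925ms=6b +520.231ms=3/2b
12) 2601.156ms=15/2b +520.231ms=3/2b
Σ=9b of 9 (173bpm 3/4) — PASS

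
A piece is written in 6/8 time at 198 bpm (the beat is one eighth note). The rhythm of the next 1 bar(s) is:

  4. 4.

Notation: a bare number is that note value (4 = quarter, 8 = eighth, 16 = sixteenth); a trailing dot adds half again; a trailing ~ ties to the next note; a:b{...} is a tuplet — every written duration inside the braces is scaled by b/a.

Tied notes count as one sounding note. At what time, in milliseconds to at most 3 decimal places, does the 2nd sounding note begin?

1. 0.0ms @ 0 + 909.091ms (3)
2. 909.091ms @ 3 + 909.091ms (3)

note 2 onset = 3b = 909.091ms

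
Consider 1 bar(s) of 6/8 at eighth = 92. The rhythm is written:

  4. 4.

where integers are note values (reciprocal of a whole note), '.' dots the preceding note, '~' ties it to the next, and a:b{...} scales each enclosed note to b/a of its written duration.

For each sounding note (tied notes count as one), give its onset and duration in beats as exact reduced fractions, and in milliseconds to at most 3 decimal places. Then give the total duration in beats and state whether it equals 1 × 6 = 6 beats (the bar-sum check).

1) 0.0ms=0b +1956.522ms=3b
2) 1956.522ms=3b +1956.522ms=3b
Σ=6b of 6 (92bpm 6/8) — PASS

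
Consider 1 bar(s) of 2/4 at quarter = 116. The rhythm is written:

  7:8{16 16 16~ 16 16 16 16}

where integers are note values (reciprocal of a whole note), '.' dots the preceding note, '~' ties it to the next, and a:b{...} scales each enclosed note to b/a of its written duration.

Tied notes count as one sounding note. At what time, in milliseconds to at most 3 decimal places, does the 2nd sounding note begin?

1. 0.0ms @ 0 + 147.783ms (2/7)
2. 147.783ms @ 2/7 + 147.783ms (2/7)
3. 295.567ms @ 4/7 + 295.567ms (4/7)
4. 591.133ms @ 8/7 + 147.783ms (2/7)
5. 738.916ms @ 10/7 + 147.783ms (2/7)
6. 886.7ms @ 12/7 + 147.783ms (2/7)

note 2 onset = 2/7b = 147.783ms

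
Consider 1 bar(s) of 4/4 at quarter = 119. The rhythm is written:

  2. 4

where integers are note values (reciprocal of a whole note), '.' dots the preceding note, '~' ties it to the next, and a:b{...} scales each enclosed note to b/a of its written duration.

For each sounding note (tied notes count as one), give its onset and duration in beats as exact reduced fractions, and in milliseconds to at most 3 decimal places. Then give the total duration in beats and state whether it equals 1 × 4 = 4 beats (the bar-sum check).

1) 0.0ms=0b +1512.605ms=3b
2) 1512.605ms=3b +504.202ms=1b
Σ=4b of 4 (119bpm 4/4) — PASS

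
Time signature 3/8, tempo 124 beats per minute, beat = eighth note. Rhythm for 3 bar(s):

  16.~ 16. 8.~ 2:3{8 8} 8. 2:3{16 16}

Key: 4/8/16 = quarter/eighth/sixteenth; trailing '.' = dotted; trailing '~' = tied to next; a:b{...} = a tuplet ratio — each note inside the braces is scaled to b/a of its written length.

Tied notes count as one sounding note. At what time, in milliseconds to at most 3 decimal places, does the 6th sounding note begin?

1. 0.0ms @ 0 + 725.806ms (3/2)
2. 725.806ms @ 3/2 + 1451.613ms (3)
3. 2177.419ms @ 9/2 + 725.806ms (3/2)
4. 2903.226ms @ 6 + 725.806ms (3/2)
5. 3629.032ms @ 15/2 + 362.903ms (3/4)
6. 3991.935ms @ 33/4 + 362.903ms (3/4)

note 6 onset = 33/4b = 3991.935ms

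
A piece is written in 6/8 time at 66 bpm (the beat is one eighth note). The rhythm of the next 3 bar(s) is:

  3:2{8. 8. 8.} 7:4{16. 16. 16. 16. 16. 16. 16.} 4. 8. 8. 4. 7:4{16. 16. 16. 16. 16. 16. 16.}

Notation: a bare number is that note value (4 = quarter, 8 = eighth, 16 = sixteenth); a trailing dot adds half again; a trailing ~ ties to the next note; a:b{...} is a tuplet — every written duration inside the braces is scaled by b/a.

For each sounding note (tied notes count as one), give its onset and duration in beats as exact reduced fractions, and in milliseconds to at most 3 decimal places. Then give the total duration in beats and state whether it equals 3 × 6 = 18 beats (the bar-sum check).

1) 0.0ms=0b +909.091ms=1b
2) 909.091ms=1b +909.091ms=1b
3) 1818.182ms=2b +909.091ms=1b
4) 2727.273ms=3b +389.61ms=3/7b
5) 3116.883ms=24/7b +389.61ms=3/7b
6) 3506.494ms=27/7b +389.61ms=3/7b
7) 3896.104ms=30/7b +389.61ms=3/7b
8) 4285.714ms=33/7b +389.61ms=3/7b
9) 4675.325ms=36/7b +389.61ms=3/7b
10) 5064.935ms=39/7b +389.61ms=3/7b
11) 5454.545ms=6b +2727.273ms=3b
12) 8181.818ms=9b +1363.636ms=3/2b
13) 9545.455ms=21/2b +1363.636ms=3/2b
14) 10909.091ms=12b +2727.273ms=3b
15) 13636.364ms=15b +389.61ms=3/7b
16) 14025.974ms=108/7b +389.61ms=3/7b
17) 14415.584ms=111/7b +389.61ms=3/7b
18) 14805.195ms=114/7b +389.61ms=3/7b
19) 15194.805ms=117/7b +389.61ms=3/7b
20) 15584.416ms=120/7b +389.61ms=3/7b
21) 15974.026ms=123/7b +389.61ms=3/7b
Σ=18b of 18 (66bpm 6/8) — PASS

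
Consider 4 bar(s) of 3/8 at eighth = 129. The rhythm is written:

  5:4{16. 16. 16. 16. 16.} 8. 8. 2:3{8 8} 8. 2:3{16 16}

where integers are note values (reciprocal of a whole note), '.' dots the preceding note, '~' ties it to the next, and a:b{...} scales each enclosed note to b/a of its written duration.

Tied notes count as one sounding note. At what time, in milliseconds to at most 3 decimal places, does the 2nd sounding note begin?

1. 0.0ms @ 0 + 279.07ms (3/5)
2. 279.07ms @ 3/5 + 279.07ms (3/5)
3. 558.14ms @ 6/5 + 279.07ms (3/5)
4. 837.209ms @ 9/5 + 279.07ms (3/5)
5. 1116.279ms @ 12/5 + 279.07ms (3/5)
6. 1395.349ms @ 3 + 697.674ms (3/2)
7. 2093.023ms @ 9/2 + 697.674ms (3/2)
8. 2790.698ms @ 6 + 697.674ms (3/2)
9. 3488.372ms @ 15/2 + 697.674ms (3/2)
10. 4186.047ms @ 9 + 697.674ms (3/2)
11. 4883.721ms @ 21/2 + 348.837ms (3/4)
12. 5232.558ms @ 45/4 + 348.837ms (3/4)

note 2 onset = 3/5b = 279.07ms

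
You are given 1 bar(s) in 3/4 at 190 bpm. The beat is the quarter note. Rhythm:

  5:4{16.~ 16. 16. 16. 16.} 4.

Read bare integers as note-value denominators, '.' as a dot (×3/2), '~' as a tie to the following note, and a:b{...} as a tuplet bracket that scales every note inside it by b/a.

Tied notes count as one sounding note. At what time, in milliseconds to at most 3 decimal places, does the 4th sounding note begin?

note 4 onset = 6/5b = 378.947ms

1. 0.0ms @ 0 + 189.474ms (3/5)
2. 189.474ms @ 3/5 + 94.737ms (3/10)
3. 284.211ms @ 9/10 + 94.737ms (3/10)
4. 378.947ms @ 6/5 + 94.737ms (3/10)
5. 473.684ms @ 3/2 + 473.684ms (3/2)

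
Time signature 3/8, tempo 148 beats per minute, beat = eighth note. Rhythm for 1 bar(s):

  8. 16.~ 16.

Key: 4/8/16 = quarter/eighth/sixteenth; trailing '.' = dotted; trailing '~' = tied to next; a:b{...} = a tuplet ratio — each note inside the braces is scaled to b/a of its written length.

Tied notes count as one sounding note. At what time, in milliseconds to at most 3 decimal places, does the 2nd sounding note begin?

1. 0.0ms @ 0 + 608.108ms (3/2)
2. 608.108ms @ 3/2 + 608.108ms (3/2)

note 2 onset = 3/2b = 608.108ms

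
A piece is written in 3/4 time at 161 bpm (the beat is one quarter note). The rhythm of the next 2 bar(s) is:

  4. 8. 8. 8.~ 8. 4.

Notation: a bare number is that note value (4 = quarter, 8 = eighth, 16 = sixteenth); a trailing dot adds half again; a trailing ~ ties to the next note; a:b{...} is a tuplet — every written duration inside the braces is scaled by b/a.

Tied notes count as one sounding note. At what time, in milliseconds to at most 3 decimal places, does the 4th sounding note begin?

1. 0.0ms @ 0 + 559.006ms (3/2)
2. 559.006ms @ 3/2 + 279.503ms (3/4)
3. 838.509ms @ 9/4 + 279.503ms (3/4)
4. 1118.012ms @ 3 + 559.006ms (3/2)
5. 1677.019ms @ 9/2 + 559.006ms (3/2)

note 4 onset = 3b = 1118.012ms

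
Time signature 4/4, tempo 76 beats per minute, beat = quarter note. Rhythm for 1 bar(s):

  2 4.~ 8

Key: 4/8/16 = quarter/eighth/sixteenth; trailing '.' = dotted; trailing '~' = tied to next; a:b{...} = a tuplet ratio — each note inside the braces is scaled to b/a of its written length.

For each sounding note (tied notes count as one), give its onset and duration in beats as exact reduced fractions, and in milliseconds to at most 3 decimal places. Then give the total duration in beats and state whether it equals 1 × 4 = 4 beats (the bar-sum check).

1) 0.0ms=0b +1578.947ms=2b
2) 1578.947ms=2b +1578.947ms=2b
Σ=4b of 4 (76bpm 4/4) — PASS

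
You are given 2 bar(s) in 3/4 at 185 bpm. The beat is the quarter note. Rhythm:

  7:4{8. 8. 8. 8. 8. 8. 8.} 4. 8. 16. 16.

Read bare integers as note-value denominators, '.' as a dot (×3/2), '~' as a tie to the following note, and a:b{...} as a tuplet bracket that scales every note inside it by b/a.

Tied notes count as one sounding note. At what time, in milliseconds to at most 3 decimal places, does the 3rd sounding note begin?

1. 0.0ms @ 0 + 138.996ms (3/7)
2. 138.996ms @ 3/7 + 138.996ms (3/7)
3. 277.992ms @ 6/7 + 138.996ms (3/7)
4. 416.988ms @ 9/7 + 138.996ms (3/7)
5. 555.985ms @ 12/7 + 138.996ms (3/7)
6. 694.981ms @ 15/7 + 138.996ms (3/7)
7. 833.977ms @ 18/7 + 138.996ms (3/7)
8. 972.973ms @ 3 + 486.486ms (3/2)
9. 1459.459ms @ 9/2 + 243.243ms (3/4)
10. 1702.703ms @ 21/4 + 121.622ms (3/8)
11. 1824.324ms @ 45/8 + 121.622ms (3/8)

note 3 onset = 6/7b = 277.992ms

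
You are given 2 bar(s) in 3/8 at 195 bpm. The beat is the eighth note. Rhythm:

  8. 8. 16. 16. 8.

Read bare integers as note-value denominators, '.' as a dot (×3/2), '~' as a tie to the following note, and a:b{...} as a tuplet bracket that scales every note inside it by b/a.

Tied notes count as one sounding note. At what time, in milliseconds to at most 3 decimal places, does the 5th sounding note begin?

note 5 onset = 9/2b = 1384.615ms

1. 0.0ms @ 0 + 461.538ms (3/2)
2. 461.538ms @ 3/2 + 461.538ms (3/2)
3. 923.077ms @ 3 + 230.769ms (3/4)
4. 1153.846ms @ 15/4 + 230.769ms (3/4)
5. 1384.615ms @ 9/2 + 461.538ms (3/2)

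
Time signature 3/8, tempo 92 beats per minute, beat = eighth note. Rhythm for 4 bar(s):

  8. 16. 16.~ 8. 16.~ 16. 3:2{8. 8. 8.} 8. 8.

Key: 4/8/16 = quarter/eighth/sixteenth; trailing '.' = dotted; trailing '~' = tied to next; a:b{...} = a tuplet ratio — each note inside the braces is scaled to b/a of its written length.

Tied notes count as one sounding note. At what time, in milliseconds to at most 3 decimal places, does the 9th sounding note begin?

note 9 onset = 21/2b = 6847.826ms

1. 0.0ms @ 0 + 978.261ms (3/2)
2. 978.261ms @ 3/2 + 489.13ms (3/4)
3. 1467.391ms @ 9/4 + 1467.391ms (9/4)
4. 2934.783ms @ 9/2 + 978.261ms (3/2)
5. 3913.043ms @ 6 + 652.174ms (1)
6. 4565.217ms @ 7 + 652.174ms (1)
7. 5217.391ms @ 8 + 652.174ms (1)
8. 5869.565ms @ 9 + 978.261ms (3/2)
9. 6847.826ms @ 21/2 + 978.261ms (3/2)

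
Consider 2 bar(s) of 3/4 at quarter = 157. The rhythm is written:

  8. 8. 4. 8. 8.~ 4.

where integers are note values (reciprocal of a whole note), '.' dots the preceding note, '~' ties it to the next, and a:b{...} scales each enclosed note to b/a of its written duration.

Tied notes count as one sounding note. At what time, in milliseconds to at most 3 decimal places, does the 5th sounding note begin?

1. 0.0ms @ 0 + 286.624ms (3/4)
2. 286.624ms @ 3/4 + 286.624ms (3/4)
3. 573.248ms @ 3/2 + 573.248ms (3/2)
4. 1146.497ms @ 3 + 286.624ms (3/4)
5. 1433.121ms @ 15/4 + 859.873ms (9/4)

note 5 onset = 15/4b = 1433.121ms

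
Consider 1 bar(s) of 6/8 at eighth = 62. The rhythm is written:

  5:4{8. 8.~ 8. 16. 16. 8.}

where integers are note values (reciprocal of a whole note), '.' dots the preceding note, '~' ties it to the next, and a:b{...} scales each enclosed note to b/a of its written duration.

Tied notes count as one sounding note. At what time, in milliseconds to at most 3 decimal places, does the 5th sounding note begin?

note 5 onset = 24/5b = 4645.161ms

1. 0.0ms @ 0 + 1161.29ms (6/5)
2. 1161.29ms @ 6/5 + 2322.581ms (12/5)
3. 3483.871ms @ 18/5 + 580.645ms (3/5)
4. 4064.516ms @ 21/5 + 580.645ms (3/5)
5. 4645.161ms @ 24/5 + 1161.29ms (6/5)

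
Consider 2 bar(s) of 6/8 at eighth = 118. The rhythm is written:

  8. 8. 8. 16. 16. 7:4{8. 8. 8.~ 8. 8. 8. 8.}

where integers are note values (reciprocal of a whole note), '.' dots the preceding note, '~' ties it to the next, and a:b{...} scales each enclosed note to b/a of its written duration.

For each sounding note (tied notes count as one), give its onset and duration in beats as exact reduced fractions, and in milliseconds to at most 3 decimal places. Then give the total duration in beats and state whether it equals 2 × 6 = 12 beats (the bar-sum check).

1) 0.0ms=0b +762.712ms=3/2b
2) 762.712ms=3/2b +762.712ms=3/2b
3) 1525.424ms=3b +762.712ms=3/2b
4) 2288.136ms=9/2b +381.356ms=3/4b
5) 2669.492ms=21/4b +381.356ms=3/4b
6) 3050.847ms=6b +435.835ms=6/7b
7) 3486.683ms=48/7b +435.835ms=6/7b
8) 3922.518ms=54/7b +871.671ms=12/7b
9) 4794.189ms=66/7b +435.835ms=6/7b
10) 5230.024ms=72/7b +435.835ms=6/7b
11) 5665.86ms=78/7b +435.835ms=6/7b
Σ=12b of 12 (118bpm 6/8) — PASS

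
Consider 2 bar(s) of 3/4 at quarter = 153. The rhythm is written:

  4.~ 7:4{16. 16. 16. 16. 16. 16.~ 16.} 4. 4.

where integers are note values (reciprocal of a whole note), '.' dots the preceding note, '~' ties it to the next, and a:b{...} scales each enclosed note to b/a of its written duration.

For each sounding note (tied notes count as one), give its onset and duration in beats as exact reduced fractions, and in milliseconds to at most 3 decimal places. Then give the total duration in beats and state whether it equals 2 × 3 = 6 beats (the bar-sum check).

1) 0.0ms=0b +672.269ms=12/7b
2) 672.269ms=12/7b +84.034ms=3/14b
3) 756.303ms=27/14b +84.034ms=3/14b
4) 840.336ms=15/7b +84.034ms=3/14b
5) 924.37ms=33/14b +84.034ms=3/14b
6) 1008.403ms=18/7b +168.067ms=3/7b
7) 1176.471ms=3b +588.235ms=3/2b
8) 1764.706ms=9/2b +588.235ms=3/2b
Σ=6b of 6 (153bpm 3/4) — PASS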